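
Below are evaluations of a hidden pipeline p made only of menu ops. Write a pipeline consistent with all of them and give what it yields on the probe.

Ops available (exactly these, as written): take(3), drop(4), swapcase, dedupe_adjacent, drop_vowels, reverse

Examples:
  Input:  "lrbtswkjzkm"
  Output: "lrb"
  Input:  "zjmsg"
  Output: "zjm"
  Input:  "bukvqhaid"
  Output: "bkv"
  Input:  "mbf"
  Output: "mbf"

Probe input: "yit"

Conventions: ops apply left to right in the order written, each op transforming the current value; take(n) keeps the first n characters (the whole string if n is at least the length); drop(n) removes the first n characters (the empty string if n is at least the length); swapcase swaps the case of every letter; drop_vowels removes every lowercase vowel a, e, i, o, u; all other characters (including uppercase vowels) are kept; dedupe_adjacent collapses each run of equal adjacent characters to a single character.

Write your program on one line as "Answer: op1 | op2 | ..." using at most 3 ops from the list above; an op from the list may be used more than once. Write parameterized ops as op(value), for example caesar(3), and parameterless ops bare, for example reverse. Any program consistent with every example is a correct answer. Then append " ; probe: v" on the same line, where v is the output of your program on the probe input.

drop_vowels | take(3) ; probe: "yt"

Check, running the answer program on each example:
  "lrbtswkjzkm" -> "lrbtswkjzkm" -> "lrb"
  "zjmsg" -> "zjmsg" -> "zjm"
  "bukvqhaid" -> "bkvqhd" -> "bkv"
  "mbf" -> "mbf" -> "mbf"
  probe: "yit" -> "yt" -> "yt"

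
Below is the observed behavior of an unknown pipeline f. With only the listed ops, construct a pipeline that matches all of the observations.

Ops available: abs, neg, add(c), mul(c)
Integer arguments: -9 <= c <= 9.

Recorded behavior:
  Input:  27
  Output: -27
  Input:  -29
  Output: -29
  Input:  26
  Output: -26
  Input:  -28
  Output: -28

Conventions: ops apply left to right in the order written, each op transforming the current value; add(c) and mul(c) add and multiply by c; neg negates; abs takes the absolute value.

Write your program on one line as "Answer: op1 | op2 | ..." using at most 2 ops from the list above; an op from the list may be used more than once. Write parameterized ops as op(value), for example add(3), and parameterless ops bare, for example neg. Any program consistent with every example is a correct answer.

abs | neg

Check, running the answer program on each example:
  27 -> 27 -> -27
  -29 -> 29 -> -29
  26 -> 26 -> -26
  -28 -> 28 -> -28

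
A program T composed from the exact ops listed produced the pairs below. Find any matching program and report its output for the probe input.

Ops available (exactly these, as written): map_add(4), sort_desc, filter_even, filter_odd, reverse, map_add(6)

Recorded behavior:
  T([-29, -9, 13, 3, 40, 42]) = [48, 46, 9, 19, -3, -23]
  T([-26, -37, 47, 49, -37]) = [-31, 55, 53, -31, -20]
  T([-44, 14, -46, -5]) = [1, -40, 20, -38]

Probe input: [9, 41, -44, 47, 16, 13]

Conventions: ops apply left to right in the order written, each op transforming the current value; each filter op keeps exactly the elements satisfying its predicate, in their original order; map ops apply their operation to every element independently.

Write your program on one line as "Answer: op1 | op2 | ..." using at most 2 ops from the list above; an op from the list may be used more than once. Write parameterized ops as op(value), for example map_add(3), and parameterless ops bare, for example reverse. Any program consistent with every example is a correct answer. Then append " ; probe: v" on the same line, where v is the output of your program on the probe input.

map_add(6) | reverse ; probe: [19, 22, 53, -38, 47, 15]

Check, running the answer program on each example:
  [-29, -9, 13, 3, 40, 42] -> [-23, -3, 19, 9, 46, 48] -> [48, 46, 9, 19, -3, -23]
  [-26, -37, 47, 49, -37] -> [-20, -31, 53, 55, -31] -> [-31, 55, 53, -31, -20]
  [-44, 14, -46, -5] -> [-38, 20, -40, 1] -> [1, -40, 20, -38]
  probe: [9, 41, -44, 47, 16, 13] -> [15, 47, -38, 53, 22, 19] -> [19, 22, 53, -38, 47, 15]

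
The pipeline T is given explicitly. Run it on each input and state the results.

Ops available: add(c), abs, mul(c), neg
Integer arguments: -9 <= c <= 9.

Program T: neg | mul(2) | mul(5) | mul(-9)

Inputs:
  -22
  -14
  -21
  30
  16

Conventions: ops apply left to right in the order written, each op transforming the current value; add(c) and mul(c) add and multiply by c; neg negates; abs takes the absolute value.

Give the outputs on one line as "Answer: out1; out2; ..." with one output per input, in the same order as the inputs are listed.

Execution, op by op:
  -22 -> 22 -> 44 -> 220 -> -1980
  -14 -> 14 -> 28 -> 140 -> -1260
  -21 -> 21 -> 42 -> 210 -> -1890
  30 -> -30 -> -60 -> -300 -> 2700
  16 -> -16 -> -32 -> -160 -> 1440

-1980; -1260; -1890; 2700; 1440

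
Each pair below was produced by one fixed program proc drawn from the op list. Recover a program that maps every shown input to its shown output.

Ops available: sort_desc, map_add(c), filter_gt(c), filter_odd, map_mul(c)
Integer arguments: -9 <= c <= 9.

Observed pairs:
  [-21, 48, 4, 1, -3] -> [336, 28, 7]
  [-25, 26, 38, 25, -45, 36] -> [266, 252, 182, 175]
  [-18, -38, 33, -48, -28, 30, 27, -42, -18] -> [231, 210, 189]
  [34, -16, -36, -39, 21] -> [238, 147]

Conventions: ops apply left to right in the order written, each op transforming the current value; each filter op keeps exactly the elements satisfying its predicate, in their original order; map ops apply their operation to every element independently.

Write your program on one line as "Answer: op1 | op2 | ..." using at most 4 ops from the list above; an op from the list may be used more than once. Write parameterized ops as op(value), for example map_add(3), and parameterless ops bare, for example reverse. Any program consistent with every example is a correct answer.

sort_desc | map_mul(7) | filter_gt(3)

Check, running the answer program on each example:
  [-21, 48, 4, 1, -3] -> [48, 4, 1, -3, -21] -> [336, 28, 7, -21, -147] -> [336, 28, 7]
  [-25, 26, 38, 25, -45, 36] -> [38, 36, 26, 25, -25, -45] -> [266, 252, 182, 175, -175, -315] -> [266, 252, 182, 175]
  [-18, -38, 33, -48, -28, 30, 27, -42, -18] -> [33, 30, 27, -18, -18, -28, -38, -42, -48] -> [231, 210, 189, -126, -126, -196, -266, -294, -336] -> [231, 210, 189]
  [34, -16, -36, -39, 21] -> [34, 21, -16, -36, -39] -> [238, 147, -112, -252, -273] -> [238, 147]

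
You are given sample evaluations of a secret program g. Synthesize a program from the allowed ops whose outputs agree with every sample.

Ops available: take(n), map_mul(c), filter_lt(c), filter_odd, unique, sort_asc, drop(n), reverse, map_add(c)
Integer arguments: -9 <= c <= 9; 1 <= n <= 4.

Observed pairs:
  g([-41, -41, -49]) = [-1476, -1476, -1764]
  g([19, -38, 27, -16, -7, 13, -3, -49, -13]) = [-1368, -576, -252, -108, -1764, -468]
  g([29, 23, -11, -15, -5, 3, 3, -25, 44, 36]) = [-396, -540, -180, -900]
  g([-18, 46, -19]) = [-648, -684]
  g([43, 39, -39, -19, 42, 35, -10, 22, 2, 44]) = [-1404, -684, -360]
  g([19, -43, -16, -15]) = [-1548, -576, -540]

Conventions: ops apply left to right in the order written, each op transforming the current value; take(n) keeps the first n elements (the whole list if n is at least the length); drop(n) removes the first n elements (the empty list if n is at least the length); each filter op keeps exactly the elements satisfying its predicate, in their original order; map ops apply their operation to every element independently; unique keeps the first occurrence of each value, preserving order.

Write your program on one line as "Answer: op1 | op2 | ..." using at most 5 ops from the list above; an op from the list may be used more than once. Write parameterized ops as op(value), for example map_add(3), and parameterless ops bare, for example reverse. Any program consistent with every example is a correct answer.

filter_lt(9) | map_mul(9) | map_mul(4) | filter_lt(-4)

Check, running the answer program on each example:
  [-41, -41, -49] -> [-41, -41, -49] -> [-369, -369, -441] -> [-1476, -1476, -1764] -> [-1476, -1476, -1764]
  [19, -38, 27, -16, -7, 13, -3, -49, -13] -> [-38, -16, -7, -3, -49, -13] -> [-342, -144, -63, -27, -441, -117] -> [-1368, -576, -252, -108, -1764, -468] -> [-1368, -576, -252, -108, -1764, -468]
  [29, 23, -11, -15, -5, 3, 3, -25, 44, 36] -> [-11, -15, -5, 3, 3, -25] -> [-99, -135, -45, 27, 27, -225] -> [-396, -540, -180, 108, 108, -900] -> [-396, -540, -180, -900]
  [-18, 46, -19] -> [-18, -19] -> [-162, -171] -> [-648, -684] -> [-648, -684]
  [43, 39, -39, -19, 42, 35, -10, 22, 2, 44] -> [-39, -19, -10, 2] -> [-351, -171, -90, 18] -> [-1404, -684, -360, 72] -> [-1404, -684, -360]
  [19, -43, -16, -15] -> [-43, -16, -15] -> [-387, -144, -135] -> [-1548, -576, -540] -> [-1548, -576, -540]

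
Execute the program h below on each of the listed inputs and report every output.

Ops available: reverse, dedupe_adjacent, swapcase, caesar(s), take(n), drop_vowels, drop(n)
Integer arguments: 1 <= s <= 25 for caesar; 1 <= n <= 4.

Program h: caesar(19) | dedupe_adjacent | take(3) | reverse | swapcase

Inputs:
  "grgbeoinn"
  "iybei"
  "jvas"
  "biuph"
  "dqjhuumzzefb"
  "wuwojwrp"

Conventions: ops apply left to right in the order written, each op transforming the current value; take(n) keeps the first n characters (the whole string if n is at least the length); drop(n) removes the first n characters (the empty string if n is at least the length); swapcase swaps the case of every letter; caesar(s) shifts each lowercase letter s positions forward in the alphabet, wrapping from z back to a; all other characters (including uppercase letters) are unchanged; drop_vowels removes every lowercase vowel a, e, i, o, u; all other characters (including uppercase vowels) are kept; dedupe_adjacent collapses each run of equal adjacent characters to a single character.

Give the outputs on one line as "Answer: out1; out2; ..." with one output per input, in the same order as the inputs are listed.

Execution, op by op:
  "grgbeoinn" -> "zkzuxhbgg" -> "zkzuxhbg" -> "zkz" -> "zkz" -> "ZKZ"
  "iybei" -> "bruxb" -> "bruxb" -> "bru" -> "urb" -> "URB"
  "jvas" -> "cotl" -> "cotl" -> "cot" -> "toc" -> "TOC"
  "biuph" -> "ubnia" -> "ubnia" -> "ubn" -> "nbu" -> "NBU"
  "dqjhuumzzefb" -> "wjcannfssxyu" -> "wjcanfsxyu" -> "wjc" -> "cjw" -> "CJW"
  "wuwojwrp" -> "pnphcpki" -> "pnphcpki" -> "pnp" -> "pnp" -> "PNP"

"ZKZ"; "URB"; "TOC"; "NBU"; "CJW"; "PNP"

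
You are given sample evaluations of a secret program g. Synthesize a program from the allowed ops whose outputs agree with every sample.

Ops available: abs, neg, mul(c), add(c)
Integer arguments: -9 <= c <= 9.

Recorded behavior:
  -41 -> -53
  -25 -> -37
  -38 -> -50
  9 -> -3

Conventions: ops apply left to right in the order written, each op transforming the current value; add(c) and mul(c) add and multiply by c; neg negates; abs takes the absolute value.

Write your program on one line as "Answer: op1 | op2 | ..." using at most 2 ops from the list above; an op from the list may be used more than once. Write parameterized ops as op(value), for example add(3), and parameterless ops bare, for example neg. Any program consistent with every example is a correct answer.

add(-5) | add(-7)

Check, running the answer program on each example:
  -41 -> -46 -> -53
  -25 -> -30 -> -37
  -38 -> -43 -> -50
  9 -> 4 -> -3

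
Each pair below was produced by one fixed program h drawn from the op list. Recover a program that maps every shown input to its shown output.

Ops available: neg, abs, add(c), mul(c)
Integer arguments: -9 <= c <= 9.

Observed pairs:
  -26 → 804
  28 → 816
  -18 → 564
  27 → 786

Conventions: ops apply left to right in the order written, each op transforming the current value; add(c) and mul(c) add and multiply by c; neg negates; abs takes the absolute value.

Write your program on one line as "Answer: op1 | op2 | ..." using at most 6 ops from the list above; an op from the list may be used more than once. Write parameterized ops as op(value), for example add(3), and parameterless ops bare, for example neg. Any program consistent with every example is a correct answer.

mul(-5) | add(-4) | add(8) | mul(6) | abs

Check, running the answer program on each example:
  -26 -> 130 -> 126 -> 134 -> 804 -> 804
  28 -> -140 -> -144 -> -136 -> -816 -> 816
  -18 -> 90 -> 86 -> 94 -> 564 -> 564
  27 -> -135 -> -139 -> -131 -> -786 -> 786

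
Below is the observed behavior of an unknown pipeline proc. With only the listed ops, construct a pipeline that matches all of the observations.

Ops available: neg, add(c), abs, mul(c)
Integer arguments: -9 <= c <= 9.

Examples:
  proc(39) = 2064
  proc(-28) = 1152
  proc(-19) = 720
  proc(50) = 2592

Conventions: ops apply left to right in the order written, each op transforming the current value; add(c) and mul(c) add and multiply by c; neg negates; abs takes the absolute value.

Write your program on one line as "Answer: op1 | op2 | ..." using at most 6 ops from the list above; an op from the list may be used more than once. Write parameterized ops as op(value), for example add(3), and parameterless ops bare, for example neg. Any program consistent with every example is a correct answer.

neg | add(-4) | mul(6) | mul(8) | abs

Check, running the answer program on each example:
  39 -> -39 -> -43 -> -258 -> -2064 -> 2064
  -28 -> 28 -> 24 -> 144 -> 1152 -> 1152
  -19 -> 19 -> 15 -> 90 -> 720 -> 720
  50 -> -50 -> -54 -> -324 -> -2592 -> 2592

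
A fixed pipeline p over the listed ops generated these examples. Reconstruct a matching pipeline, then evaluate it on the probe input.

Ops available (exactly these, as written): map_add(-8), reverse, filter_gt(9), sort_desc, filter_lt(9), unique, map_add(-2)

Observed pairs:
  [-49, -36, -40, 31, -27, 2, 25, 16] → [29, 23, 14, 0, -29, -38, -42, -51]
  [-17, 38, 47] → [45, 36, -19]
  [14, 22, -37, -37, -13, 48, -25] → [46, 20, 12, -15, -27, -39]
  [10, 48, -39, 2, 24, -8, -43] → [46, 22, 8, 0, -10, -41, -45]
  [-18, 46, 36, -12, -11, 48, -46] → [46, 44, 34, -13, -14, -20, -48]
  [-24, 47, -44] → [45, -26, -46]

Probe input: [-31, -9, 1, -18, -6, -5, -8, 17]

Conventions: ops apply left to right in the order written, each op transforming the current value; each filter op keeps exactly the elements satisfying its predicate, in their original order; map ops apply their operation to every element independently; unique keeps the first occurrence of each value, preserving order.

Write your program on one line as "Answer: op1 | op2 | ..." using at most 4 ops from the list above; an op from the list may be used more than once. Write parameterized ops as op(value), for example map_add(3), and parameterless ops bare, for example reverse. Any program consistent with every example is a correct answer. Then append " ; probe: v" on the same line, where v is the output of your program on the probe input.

unique | map_add(-2) | sort_desc ; probe: [15, -1, -7, -8, -10, -11, -20, -33]

Check, running the answer program on each example:
  [-49, -36, -40, 31, -27, 2, 25, 16] -> [-49, -36, -40, 31, -27, 2, 25, 16] -> [-51, -38, -42, 29, -29, 0, 23, 14] -> [29, 23, 14, 0, -29, -38, -42, -51]
  [-17, 38, 47] -> [-17, 38, 47] -> [-19, 36, 45] -> [45, 36, -19]
  [14, 22, -37, -37, -13, 48, -25] -> [14, 22, -37, -13, 48, -25] -> [12, 20, -39, -15, 46, -27] -> [46, 20, 12, -15, -27, -39]
  [10, 48, -39, 2, 24, -8, -43] -> [10, 48, -39, 2, 24, -8, -43] -> [8, 46, -41, 0, 22, -10, -45] -> [46, 22, 8, 0, -10, -41, -45]
  [-18, 46, 36, -12, -11, 48, -46] -> [-18, 46, 36, -12, -11, 48, -46] -> [-20, 44, 34, -14, -13, 46, -48] -> [46, 44, 34, -13, -14, -20, -48]
  [-24, 47, -44] -> [-24, 47, -44] -> [-26, 45, -46] -> [45, -26, -46]
  probe: [-31, -9, 1, -18, -6, -5, -8, 17] -> [-31, -9, 1, -18, -6, -5, -8, 17] -> [-33, -11, -1, -20, -8, -7, -10, 15] -> [15, -1, -7, -8, -10, -11, -20, -33]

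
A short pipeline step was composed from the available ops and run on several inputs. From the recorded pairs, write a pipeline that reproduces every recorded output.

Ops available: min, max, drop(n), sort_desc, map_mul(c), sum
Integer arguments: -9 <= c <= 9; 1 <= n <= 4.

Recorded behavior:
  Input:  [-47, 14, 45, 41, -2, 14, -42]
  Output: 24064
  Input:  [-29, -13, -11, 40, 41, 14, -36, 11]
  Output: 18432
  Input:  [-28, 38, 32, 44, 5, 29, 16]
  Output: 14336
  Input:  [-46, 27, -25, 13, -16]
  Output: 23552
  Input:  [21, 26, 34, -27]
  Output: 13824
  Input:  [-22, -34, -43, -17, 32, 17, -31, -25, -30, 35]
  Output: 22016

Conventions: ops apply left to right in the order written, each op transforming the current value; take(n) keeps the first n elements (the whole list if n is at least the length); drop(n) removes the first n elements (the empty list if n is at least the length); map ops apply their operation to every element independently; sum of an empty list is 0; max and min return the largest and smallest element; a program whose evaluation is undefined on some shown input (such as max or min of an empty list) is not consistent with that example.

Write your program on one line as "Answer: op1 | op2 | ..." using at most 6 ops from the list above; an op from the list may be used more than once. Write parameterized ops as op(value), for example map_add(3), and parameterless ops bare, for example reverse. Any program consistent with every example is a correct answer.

map_mul(8) | sort_desc | map_mul(8) | map_mul(-8) | max

Check, running the answer program on each example:
  [-47, 14, 45, 41, -2, 14, -42] -> [-376, 112, 360, 328, -16, 112, -336] -> [360, 328, 112, 112, -16, -336, -376] -> [2880, 2624, 896, 896, -128, -2688, -3008] -> [-23040, -20992, -7168, -7168, 1024, 21504, 24064] -> 24064
  [-29, -13, -11, 40, 41, 14, -36, 11] -> [-232, -104, -88, 320, 328, 112, -288, 88] -> [328, 320, 112, 88, -88, -104, -232, -288] -> [2624, 2560, 896, 704, -704, -832, -1856, -2304] -> [-20992, -20480, -7168, -5632, 5632, 6656, 14848, 18432] -> 18432
  [-28, 38, 32, 44, 5, 29, 16] -> [-224, 304, 256, 352, 40, 232, 128] -> [352, 304, 256, 232, 128, 40, -224] -> [2816, 2432, 2048, 1856, 1024, 320, -1792] -> [-22528, -19456, -16384, -14848, -8192, -2560, 14336] -> 14336
  [-46, 27, -25, 13, -16] -> [-368, 216, -200, 104, -128] -> [216, 104, -128, -200, -368] -> [1728, 832, -1024, -1600, -2944] -> [-13824, -6656, 8192, 12800, 23552] -> 23552
  [21, 26, 34, -27] -> [168, 208, 272, -216] -> [272, 208, 168, -216] -> [2176, 1664, 1344, -1728] -> [-17408, -13312, -10752, 13824] -> 13824
  [-22, -34, -43, -17, 32, 17, -31, -25, -30, 35] -> [-176, -272, -344, -136, 256, 136, -248, -200, -240, 280] -> [280, 256, 136, -136, -176, -200, -240, -248, -272, -344] -> [2240, 2048, 1088, -1088, -1408, -1600, -1920, -1984, -2176, -2752] -> [-17920, -16384, -8704, 8704, 11264, 12800, 15360, 15872, 17408, 22016] -> 22016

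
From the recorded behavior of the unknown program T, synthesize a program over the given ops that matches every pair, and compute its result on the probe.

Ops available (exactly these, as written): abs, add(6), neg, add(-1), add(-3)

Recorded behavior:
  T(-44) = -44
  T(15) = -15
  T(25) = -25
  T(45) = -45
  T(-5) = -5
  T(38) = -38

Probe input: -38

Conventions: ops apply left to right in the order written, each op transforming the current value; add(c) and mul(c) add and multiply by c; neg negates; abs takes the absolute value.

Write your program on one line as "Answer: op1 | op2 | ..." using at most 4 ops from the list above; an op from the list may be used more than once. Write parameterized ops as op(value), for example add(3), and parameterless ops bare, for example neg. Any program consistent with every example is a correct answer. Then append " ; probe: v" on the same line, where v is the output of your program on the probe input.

neg | abs | neg ; probe: -38

Check, running the answer program on each example:
  -44 -> 44 -> 44 -> -44
  15 -> -15 -> 15 -> -15
  25 -> -25 -> 25 -> -25
  45 -> -45 -> 45 -> -45
  -5 -> 5 -> 5 -> -5
  38 -> -38 -> 38 -> -38
  probe: -38 -> 38 -> 38 -> -38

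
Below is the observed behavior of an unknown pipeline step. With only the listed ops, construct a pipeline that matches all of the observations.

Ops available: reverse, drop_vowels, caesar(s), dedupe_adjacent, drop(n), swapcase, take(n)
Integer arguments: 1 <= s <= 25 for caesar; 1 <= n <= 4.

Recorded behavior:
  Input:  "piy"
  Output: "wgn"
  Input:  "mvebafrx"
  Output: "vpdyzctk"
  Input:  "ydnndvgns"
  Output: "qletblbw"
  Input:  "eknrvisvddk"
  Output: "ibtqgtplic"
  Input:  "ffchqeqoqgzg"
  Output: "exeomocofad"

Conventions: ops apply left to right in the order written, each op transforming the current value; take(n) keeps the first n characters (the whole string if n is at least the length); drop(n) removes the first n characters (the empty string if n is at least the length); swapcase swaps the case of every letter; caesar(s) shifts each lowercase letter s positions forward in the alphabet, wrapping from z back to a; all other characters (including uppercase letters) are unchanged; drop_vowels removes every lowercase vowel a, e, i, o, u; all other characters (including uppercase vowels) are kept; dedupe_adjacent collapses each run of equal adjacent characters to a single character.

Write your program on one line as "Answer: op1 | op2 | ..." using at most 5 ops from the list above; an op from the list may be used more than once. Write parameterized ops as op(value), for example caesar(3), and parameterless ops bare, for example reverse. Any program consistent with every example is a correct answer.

caesar(24) | dedupe_adjacent | swapcase | reverse | swapcase

Check, running the answer program on each example:
  "piy" -> "ngw" -> "ngw" -> "NGW" -> "WGN" -> "wgn"
  "mvebafrx" -> "ktczydpv" -> "ktczydpv" -> "KTCZYDPV" -> "VPDYZCTK" -> "vpdyzctk"
  "ydnndvgns" -> "wbllbtelq" -> "wblbtelq" -> "WBLBTELQ" -> "QLETBLBW" -> "qletblbw"
  "eknrvisvddk" -> "cilptgqtbbi" -> "cilptgqtbi" -> "CILPTGQTBI" -> "IBTQGTPLIC" -> "ibtqgtplic"
  "ffchqeqoqgzg" -> "ddafocomoexe" -> "dafocomoexe" -> "DAFOCOMOEXE" -> "EXEOMOCOFAD" -> "exeomocofad"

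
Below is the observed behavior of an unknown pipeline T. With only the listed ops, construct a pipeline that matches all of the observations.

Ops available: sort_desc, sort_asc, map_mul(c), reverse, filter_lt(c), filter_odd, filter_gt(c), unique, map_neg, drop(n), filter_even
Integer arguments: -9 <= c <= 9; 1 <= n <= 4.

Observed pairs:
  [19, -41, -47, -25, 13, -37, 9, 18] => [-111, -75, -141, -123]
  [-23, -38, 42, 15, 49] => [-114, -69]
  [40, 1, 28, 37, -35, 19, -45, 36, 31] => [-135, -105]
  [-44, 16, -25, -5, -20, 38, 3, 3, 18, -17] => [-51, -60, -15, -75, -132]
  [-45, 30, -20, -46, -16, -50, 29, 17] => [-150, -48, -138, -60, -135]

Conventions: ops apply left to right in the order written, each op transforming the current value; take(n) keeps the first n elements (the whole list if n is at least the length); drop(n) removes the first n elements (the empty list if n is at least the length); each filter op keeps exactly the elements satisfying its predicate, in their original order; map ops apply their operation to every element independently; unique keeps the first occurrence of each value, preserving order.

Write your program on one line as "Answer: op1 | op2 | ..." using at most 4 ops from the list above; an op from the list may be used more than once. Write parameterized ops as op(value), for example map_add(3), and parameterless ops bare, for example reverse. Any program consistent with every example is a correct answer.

filter_lt(-1) | map_mul(3) | reverse

Check, running the answer program on each example:
  [19, -41, -47, -25, 13, -37, 9, 18] -> [-41, -47, -25, -37] -> [-123, -141, -75, -111] -> [-111, -75, -141, -123]
  [-23, -38, 42, 15, 49] -> [-23, -38] -> [-69, -114] -> [-114, -69]
  [40, 1, 28, 37, -35, 19, -45, 36, 31] -> [-35, -45] -> [-105, -135] -> [-135, -105]
  [-44, 16, -25, -5, -20, 38, 3, 3, 18, -17] -> [-44, -25, -5, -20, -17] -> [-132, -75, -15, -60, -51] -> [-51, -60, -15, -75, -132]
  [-45, 30, -20, -46, -16, -50, 29, 17] -> [-45, -20, -46, -16, -50] -> [-135, -60, -138, -48, -150] -> [-150, -48, -138, -60, -135]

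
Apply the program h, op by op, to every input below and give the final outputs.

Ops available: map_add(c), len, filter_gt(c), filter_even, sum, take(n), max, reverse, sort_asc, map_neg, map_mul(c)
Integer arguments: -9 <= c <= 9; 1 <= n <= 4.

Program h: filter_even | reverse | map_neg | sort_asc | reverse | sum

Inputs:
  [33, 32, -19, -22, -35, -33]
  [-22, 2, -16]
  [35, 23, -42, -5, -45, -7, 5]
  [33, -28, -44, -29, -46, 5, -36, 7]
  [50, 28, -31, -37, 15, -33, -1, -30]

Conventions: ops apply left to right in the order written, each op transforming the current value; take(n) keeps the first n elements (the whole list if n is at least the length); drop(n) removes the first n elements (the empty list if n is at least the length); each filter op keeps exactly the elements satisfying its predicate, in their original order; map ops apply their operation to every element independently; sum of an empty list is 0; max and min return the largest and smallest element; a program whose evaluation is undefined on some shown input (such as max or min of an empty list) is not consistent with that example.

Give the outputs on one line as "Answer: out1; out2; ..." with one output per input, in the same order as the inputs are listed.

Execution, op by op:
  [33, 32, -19, -22, -35, -33] -> [32, -22] -> [-22, 32] -> [22, -32] -> [-32, 22] -> [22, -32] -> -10
  [-22, 2, -16] -> [-22, 2, -16] -> [-16, 2, -22] -> [16, -2, 22] -> [-2, 16, 22] -> [22, 16, -2] -> 36
  [35, 23, -42, -5, -45, -7, 5] -> [-42] -> [-42] -> [42] -> [42] -> [42] -> 42
  [33, -28, -44, -29, -46, 5, -36, 7] -> [-28, -44, -46, -36] -> [-36, -46, -44, -28] -> [36, 46, 44, 28] -> [28, 36, 44, 46] -> [46, 44, 36, 28] -> 154
  [50, 28, -31, -37, 15, -33, -1, -30] -> [50, 28, -30] -> [-30, 28, 50] -> [30, -28, -50] -> [-50, -28, 30] -> [30, -28, -50] -> -48

-10; 36; 42; 154; -48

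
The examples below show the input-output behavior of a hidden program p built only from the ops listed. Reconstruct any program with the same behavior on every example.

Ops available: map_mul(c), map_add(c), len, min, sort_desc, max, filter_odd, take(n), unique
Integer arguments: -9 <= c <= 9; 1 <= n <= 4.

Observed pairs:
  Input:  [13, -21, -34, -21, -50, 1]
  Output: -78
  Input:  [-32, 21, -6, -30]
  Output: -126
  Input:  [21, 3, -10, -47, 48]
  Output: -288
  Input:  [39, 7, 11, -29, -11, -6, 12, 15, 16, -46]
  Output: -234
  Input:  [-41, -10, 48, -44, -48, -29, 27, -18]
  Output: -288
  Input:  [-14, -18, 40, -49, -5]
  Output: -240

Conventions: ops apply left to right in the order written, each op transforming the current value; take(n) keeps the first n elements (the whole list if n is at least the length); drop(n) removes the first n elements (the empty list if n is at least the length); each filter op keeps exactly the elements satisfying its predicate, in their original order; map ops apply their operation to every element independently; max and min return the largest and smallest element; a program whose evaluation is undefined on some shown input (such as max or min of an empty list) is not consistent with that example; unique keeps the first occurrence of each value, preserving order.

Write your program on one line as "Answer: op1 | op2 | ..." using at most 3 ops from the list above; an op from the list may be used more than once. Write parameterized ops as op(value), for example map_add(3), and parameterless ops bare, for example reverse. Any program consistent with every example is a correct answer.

map_mul(6) | map_mul(-1) | min

Check, running the answer program on each example:
  [13, -21, -34, -21, -50, 1] -> [78, -126, -204, -126, -300, 6] -> [-78, 126, 204, 126, 300, -6] -> -78
  [-32, 21, -6, -30] -> [-192, 126, -36, -180] -> [192, -126, 36, 180] -> -126
  [21, 3, -10, -47, 48] -> [126, 18, -60, -282, 288] -> [-126, -18, 60, 282, -288] -> -288
  [39, 7, 11, -29, -11, -6, 12, 15, 16, -46] -> [234, 42, 66, -174, -66, -36, 72, 90, 96, -276] -> [-234, -42, -66, 174, 66, 36, -72, -90, -96, 276] -> -234
  [-41, -10, 48, -44, -48, -29, 27, -18] -> [-246, -60, 288, -264, -288, -174, 162, -108] -> [246, 60, -288, 264, 288, 174, -162, 108] -> -288
  [-14, -18, 40, -49, -5] -> [-84, -108, 240, -294, -30] -> [84, 108, -240, 294, 30] -> -240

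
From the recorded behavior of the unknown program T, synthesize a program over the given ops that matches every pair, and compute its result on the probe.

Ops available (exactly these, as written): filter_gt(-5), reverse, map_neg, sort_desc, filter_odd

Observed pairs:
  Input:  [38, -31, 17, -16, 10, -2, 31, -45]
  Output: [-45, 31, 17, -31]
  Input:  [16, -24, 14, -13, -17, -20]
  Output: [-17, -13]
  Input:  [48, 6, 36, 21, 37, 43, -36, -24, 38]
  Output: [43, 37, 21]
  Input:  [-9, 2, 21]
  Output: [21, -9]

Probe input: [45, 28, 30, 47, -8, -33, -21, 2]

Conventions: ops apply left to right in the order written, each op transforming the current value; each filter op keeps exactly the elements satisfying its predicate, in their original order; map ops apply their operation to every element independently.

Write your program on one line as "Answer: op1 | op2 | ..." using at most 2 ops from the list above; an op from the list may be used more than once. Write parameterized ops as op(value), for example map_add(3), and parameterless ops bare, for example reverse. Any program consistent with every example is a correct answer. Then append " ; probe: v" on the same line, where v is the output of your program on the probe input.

filter_odd | reverse ; probe: [-21, -33, 47, 45]

Check, running the answer program on each example:
  [38, -31, 17, -16, 10, -2, 31, -45] -> [-31, 17, 31, -45] -> [-45, 31, 17, -31]
  [16, -24, 14, -13, -17, -20] -> [-13, -17] -> [-17, -13]
  [48, 6, 36, 21, 37, 43, -36, -24, 38] -> [21, 37, 43] -> [43, 37, 21]
  [-9, 2, 21] -> [-9, 21] -> [21, -9]
  probe: [45, 28, 30, 47, -8, -33, -21, 2] -> [45, 47, -33, -21] -> [-21, -33, 47, 45]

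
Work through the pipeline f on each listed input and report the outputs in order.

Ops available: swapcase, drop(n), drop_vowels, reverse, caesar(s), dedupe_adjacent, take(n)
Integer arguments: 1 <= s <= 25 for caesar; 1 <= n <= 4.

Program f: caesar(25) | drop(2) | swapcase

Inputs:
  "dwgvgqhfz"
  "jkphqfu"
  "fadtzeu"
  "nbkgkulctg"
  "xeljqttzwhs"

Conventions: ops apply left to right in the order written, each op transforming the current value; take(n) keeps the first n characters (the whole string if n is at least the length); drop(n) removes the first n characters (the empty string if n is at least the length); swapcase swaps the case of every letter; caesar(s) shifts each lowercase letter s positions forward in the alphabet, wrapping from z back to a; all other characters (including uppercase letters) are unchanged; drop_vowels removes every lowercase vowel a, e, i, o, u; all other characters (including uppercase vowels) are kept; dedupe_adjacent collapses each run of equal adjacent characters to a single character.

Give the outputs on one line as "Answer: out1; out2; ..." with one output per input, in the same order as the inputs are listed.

"FUFPGEY"; "OGPET"; "CSYDT"; "JFJTKBSF"; "KIPSSYVGR"

Execution, op by op:
  "dwgvgqhfz" -> "cvfufpgey" -> "fufpgey" -> "FUFPGEY"
  "jkphqfu" -> "ijogpet" -> "ogpet" -> "OGPET"
  "fadtzeu" -> "ezcsydt" -> "csydt" -> "CSYDT"
  "nbkgkulctg" -> "majfjtkbsf" -> "jfjtkbsf" -> "JFJTKBSF"
  "xeljqttzwhs" -> "wdkipssyvgr" -> "kipssyvgr" -> "KIPSSYVGR"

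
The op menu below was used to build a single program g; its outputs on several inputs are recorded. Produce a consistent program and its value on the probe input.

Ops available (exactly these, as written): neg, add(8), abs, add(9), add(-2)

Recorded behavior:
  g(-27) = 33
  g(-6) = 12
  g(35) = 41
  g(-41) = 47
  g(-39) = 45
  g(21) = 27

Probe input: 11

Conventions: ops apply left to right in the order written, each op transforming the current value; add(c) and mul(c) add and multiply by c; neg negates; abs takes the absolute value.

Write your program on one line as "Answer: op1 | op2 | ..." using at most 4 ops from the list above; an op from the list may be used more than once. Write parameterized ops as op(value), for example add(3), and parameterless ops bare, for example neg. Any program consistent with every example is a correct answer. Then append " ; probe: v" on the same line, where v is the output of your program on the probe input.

abs | add(8) | add(-2) ; probe: 17

Check, running the answer program on each example:
  -27 -> 27 -> 35 -> 33
  -6 -> 6 -> 14 -> 12
  35 -> 35 -> 43 -> 41
  -41 -> 41 -> 49 -> 47
  -39 -> 39 -> 47 -> 45
  21 -> 21 -> 29 -> 27
  probe: 11 -> 11 -> 19 -> 17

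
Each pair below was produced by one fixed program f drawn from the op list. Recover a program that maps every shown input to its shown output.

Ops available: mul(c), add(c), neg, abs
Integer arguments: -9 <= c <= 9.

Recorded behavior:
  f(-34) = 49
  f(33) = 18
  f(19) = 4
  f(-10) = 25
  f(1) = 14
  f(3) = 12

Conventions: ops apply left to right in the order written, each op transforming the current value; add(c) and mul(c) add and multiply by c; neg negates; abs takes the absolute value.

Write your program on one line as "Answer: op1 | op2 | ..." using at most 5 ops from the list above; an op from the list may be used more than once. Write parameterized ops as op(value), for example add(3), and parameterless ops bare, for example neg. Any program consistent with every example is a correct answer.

add(-3) | add(-3) | add(-9) | abs

Check, running the answer program on each example:
  -34 -> -37 -> -40 -> -49 -> 49
  33 -> 30 -> 27 -> 18 -> 18
  19 -> 16 -> 13 -> 4 -> 4
  -10 -> -13 -> -16 -> -25 -> 25
  1 -> -2 -> -5 -> -14 -> 14
  3 -> 0 -> -3 -> -12 -> 12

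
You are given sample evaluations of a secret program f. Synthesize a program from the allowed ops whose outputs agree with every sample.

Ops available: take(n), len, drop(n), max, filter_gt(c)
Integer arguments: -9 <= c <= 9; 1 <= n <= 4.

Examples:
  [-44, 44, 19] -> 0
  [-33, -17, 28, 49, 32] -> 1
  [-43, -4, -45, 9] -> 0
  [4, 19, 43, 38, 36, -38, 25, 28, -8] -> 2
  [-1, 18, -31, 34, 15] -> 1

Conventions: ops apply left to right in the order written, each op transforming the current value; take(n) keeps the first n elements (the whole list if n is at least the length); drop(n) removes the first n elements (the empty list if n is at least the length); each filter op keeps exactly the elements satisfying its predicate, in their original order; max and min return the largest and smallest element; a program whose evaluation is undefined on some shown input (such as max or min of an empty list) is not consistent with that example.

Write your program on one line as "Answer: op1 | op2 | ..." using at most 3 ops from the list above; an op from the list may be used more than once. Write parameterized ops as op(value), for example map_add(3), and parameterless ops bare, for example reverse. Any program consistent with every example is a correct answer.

drop(4) | take(2) | len

Check, running the answer program on each example:
  [-44, 44, 19] -> [] -> [] -> 0
  [-33, -17, 28, 49, 32] -> [32] -> [32] -> 1
  [-43, -4, -45, 9] -> [] -> [] -> 0
  [4, 19, 43, 38, 36, -38, 25, 28, -8] -> [36, -38, 25, 28, -8] -> [36, -38] -> 2
  [-1, 18, -31, 34, 15] -> [15] -> [15] -> 1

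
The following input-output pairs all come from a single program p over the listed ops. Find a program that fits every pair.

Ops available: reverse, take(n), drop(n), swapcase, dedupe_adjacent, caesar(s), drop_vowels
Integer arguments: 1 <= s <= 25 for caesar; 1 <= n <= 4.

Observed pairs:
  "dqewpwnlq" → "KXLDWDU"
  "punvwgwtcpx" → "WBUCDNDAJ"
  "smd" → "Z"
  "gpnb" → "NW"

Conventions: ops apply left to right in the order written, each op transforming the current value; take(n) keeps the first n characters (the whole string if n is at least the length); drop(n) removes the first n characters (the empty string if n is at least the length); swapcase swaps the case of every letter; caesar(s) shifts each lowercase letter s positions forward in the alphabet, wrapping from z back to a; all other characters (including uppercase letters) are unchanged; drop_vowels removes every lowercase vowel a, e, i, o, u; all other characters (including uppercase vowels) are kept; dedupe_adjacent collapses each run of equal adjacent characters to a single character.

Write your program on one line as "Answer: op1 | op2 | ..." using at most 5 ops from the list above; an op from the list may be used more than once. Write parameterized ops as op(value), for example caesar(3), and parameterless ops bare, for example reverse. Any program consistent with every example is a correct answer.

caesar(7) | swapcase | reverse | drop(2) | reverse

Check, running the answer program on each example:
  "dqewpwnlq" -> "kxldwdusx" -> "KXLDWDUSX" -> "XSUDWDLXK" -> "UDWDLXK" -> "KXLDWDU"
  "punvwgwtcpx" -> "wbucdndajwe" -> "WBUCDNDAJWE" -> "EWJADNDCUBW" -> "JADNDCUBW" -> "WBUCDNDAJ"
  "smd" -> "ztk" -> "ZTK" -> "KTZ" -> "Z" -> "Z"
  "gpnb" -> "nwui" -> "NWUI" -> "IUWN" -> "WN" -> "NW"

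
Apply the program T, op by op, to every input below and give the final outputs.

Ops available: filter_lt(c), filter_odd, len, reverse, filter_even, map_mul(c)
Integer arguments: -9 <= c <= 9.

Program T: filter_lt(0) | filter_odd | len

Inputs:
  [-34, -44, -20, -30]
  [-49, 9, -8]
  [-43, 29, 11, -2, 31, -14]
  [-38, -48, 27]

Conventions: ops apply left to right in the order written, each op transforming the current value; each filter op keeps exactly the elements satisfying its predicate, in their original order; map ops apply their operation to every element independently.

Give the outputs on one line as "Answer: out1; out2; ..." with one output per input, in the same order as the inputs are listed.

0; 1; 1; 0

Execution, op by op:
  [-34, -44, -20, -30] -> [-34, -44, -20, -30] -> [] -> 0
  [-49, 9, -8] -> [-49, -8] -> [-49] -> 1
  [-43, 29, 11, -2, 31, -14] -> [-43, -2, -14] -> [-43] -> 1
  [-38, -48, 27] -> [-38, -48] -> [] -> 0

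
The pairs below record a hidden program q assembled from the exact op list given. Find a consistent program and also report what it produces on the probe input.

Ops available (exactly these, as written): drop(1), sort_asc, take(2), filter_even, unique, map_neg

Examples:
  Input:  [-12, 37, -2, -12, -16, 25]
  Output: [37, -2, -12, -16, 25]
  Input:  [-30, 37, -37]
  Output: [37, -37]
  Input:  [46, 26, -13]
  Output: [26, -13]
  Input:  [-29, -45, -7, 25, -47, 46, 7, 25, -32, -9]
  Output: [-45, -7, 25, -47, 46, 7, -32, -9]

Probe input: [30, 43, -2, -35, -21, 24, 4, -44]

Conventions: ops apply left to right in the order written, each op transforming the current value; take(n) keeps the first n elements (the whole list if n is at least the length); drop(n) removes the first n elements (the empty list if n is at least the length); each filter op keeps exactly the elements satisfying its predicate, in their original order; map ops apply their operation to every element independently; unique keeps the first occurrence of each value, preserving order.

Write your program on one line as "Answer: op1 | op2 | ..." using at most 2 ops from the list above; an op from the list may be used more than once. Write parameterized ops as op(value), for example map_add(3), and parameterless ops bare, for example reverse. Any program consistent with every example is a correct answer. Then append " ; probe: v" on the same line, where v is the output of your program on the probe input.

drop(1) | unique ; probe: [43, -2, -35, -21, 24, 4, -44]

Check, running the answer program on each example:
  [-12, 37, -2, -12, -16, 25] -> [37, -2, -12, -16, 25] -> [37, -2, -12, -16, 25]
  [-30, 37, -37] -> [37, -37] -> [37, -37]
  [46, 26, -13] -> [26, -13] -> [26, -13]
  [-29, -45, -7, 25, -47, 46, 7, 25, -32, -9] -> [-45, -7, 25, -47, 46, 7, 25, -32, -9] -> [-45, -7, 25, -47, 46, 7, -32, -9]
  probe: [30, 43, -2, -35, -21, 24, 4, -44] -> [43, -2, -35, -21, 24, 4, -44] -> [43, -2, -35, -21, 24, 4, -44]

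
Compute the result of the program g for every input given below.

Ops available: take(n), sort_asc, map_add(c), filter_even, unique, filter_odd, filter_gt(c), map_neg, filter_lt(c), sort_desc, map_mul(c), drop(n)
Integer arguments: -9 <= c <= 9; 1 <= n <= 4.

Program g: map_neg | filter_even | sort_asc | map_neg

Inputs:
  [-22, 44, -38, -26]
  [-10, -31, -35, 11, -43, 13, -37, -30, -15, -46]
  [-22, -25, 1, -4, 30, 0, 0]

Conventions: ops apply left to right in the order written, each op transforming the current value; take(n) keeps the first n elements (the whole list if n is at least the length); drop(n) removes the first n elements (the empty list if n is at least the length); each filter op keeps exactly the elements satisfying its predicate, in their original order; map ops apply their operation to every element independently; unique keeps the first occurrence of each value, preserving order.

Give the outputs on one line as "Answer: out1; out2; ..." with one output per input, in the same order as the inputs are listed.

[44, -22, -26, -38]; [-10, -30, -46]; [30, 0, 0, -4, -22]

Execution, op by op:
  [-22, 44, -38, -26] -> [22, -44, 38, 26] -> [22, -44, 38, 26] -> [-44, 22, 26, 38] -> [44, -22, -26, -38]
  [-10, -31, -35, 11, -43, 13, -37, -30, -15, -46] -> [10, 31, 35, -11, 43, -13, 37, 30, 15, 46] -> [10, 30, 46] -> [10, 30, 46] -> [-10, -30, -46]
  [-22, -25, 1, -4, 30, 0, 0] -> [22, 25, -1, 4, -30, 0, 0] -> [22, 4, -30, 0, 0] -> [-30, 0, 0, 4, 22] -> [30, 0, 0, -4, -22]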